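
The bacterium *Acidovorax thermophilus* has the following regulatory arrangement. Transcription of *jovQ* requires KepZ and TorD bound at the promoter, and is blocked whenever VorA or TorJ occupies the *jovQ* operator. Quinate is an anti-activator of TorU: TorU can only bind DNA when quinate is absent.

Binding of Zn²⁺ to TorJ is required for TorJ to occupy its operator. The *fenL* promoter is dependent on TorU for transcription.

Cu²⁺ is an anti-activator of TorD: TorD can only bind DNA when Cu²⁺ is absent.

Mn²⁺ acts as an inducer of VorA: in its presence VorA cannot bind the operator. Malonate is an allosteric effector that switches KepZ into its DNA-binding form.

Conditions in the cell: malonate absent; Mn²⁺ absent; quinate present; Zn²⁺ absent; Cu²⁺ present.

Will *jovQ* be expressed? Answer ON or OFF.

OFF

Mn²⁺ is absent, so VorA is active.
Malonate is absent, so KepZ is inactive.
Cu²⁺ is present, so TorD is inactive.
Zn²⁺ is absent, so TorJ is inactive.
With repressor VorA bound, *jovQ* is not transcribed.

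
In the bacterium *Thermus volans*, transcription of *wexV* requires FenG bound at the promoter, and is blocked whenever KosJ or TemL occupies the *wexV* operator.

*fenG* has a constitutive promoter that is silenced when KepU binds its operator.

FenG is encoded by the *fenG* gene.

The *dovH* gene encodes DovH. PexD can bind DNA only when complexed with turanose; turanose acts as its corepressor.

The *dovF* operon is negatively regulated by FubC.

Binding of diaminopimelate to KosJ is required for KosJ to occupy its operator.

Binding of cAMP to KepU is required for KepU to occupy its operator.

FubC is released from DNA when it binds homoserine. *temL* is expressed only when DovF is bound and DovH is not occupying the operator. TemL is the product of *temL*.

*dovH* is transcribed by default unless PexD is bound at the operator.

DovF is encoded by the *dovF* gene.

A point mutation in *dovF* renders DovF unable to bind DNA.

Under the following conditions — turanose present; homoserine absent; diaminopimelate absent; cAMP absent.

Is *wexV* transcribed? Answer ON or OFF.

ON

cAMP is absent, so KepU is inactive.
With no repressor bound, *fenG* is transcribed.
So FenG is produced and active.
Diaminopimelate is absent, so KosJ is inactive.
DovF is non-functional in this strain, so it has no effect.
Turanose is present, so PexD is active.
With repressor PexD bound, *dovH* is not transcribed.
So DovH is not produced.
Required activator DovF is absent, so *temL* is not transcribed.
So TemL is not produced.
No repressor is bound and FenG is active, so *wexV* is transcribed.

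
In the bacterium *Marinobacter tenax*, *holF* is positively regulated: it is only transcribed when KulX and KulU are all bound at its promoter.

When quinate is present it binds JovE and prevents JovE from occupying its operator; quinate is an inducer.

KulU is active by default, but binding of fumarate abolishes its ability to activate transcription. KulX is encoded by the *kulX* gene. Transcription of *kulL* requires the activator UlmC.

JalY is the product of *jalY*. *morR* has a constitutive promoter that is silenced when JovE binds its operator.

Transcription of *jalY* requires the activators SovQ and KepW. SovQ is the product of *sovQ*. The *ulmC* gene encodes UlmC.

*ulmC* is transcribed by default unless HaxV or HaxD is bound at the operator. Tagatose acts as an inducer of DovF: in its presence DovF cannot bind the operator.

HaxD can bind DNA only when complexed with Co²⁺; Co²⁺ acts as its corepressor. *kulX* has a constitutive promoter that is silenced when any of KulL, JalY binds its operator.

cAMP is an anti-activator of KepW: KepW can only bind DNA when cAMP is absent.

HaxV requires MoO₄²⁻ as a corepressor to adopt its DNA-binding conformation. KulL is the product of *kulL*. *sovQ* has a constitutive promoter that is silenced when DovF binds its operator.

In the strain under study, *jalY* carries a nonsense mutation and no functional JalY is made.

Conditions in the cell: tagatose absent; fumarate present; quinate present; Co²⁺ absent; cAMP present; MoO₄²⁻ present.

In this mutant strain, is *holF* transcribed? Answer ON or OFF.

MoO₄²⁻ is present, so HaxV is active.
Co²⁺ is absent, so HaxD is inactive.
With repressor HaxV bound, *ulmC* is not transcribed.
So UlmC is not produced.
Required activator UlmC is absent, so *kulL* is not transcribed.
So KulL is not produced.
JalY is non-functional in this strain, so it has no effect.
With no repressor bound, *kulX* is transcribed.
So KulX is produced and active.
Fumarate is present, so KulU is inactive.
Required activator KulU is absent, so *holF* is not transcribed.

OFF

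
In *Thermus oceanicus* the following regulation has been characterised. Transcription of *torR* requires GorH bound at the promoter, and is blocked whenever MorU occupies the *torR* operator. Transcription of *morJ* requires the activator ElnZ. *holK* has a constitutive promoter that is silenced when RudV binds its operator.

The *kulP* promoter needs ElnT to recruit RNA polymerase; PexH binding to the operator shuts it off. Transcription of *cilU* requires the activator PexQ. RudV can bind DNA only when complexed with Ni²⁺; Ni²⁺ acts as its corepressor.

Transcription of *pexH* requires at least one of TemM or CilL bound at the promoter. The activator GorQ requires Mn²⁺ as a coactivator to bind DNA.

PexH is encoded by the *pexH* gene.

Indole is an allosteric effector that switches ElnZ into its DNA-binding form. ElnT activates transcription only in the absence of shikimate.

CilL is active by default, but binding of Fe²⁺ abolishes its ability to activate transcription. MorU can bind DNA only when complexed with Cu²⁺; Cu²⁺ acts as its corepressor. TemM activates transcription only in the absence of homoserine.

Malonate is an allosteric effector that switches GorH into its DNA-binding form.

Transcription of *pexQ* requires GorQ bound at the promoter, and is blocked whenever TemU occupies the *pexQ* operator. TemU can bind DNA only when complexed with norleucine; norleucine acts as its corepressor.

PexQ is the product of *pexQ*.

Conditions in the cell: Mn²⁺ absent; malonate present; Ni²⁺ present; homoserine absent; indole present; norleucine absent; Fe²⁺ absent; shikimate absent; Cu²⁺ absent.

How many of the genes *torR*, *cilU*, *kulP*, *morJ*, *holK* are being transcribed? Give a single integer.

Cu²⁺ is absent, so MorU is inactive.
Malonate is present, so GorH is active.
No repressor is bound and GorH is active, so *torR* is transcribed.
→ *torR* is ON.
Mn²⁺ is absent, so GorQ is inactive.
Norleucine is absent, so TemU is inactive.
Required activator GorQ is absent, so *pexQ* is not transcribed.
So PexQ is not produced.
Required activator PexQ is absent, so *cilU* is not transcribed.
→ *cilU* is OFF.
Shikimate is absent, so ElnT is active.
Homoserine is absent, so TemM is active.
Fe²⁺ is absent, so CilL is active.
Activator TemM is present, so *pexH* is transcribed.
So PexH is produced and active.
With repressor PexH bound, *kulP* is not transcribed.
→ *kulP* is OFF.
Indole is present, so ElnZ is active.
No repressor is bound and ElnZ is active, so *morJ* is transcribed.
→ *morJ* is ON.
Ni²⁺ is present, so RudV is active.
With repressor RudV bound, *holK* is not transcribed.
→ *holK* is OFF.
2 of the 5 genes are transcribed.

2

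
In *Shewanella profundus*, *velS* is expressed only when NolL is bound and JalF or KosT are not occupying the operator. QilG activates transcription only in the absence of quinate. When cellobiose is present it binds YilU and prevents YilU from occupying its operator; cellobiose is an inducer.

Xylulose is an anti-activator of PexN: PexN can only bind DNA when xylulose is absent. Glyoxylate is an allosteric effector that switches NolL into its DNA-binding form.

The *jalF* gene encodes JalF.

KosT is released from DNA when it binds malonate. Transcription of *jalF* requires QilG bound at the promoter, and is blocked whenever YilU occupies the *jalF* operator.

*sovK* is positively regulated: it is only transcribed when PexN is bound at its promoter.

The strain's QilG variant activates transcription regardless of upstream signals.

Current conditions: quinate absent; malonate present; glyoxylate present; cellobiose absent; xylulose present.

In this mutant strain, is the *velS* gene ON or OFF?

QilG is constitutively active in this strain.
Cellobiose is absent, so YilU is active.
With repressor YilU bound, *jalF* is not transcribed.
So JalF is not produced.
Malonate is present, so KosT is inactive.
Glyoxylate is present, so NolL is active.
No repressor is bound and NolL is active, so *velS* is transcribed.

ON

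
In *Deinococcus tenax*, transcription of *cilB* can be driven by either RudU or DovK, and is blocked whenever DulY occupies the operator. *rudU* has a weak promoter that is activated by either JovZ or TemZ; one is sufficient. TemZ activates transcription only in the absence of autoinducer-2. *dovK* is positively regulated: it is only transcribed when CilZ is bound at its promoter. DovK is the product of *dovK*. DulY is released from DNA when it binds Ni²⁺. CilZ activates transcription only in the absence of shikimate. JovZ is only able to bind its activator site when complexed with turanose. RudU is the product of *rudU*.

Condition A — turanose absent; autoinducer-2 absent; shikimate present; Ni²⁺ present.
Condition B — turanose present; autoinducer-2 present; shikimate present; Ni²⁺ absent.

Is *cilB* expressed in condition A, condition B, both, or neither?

A only

Condition A:
Turanose is absent, so JovZ is inactive.
Autoinducer-2 is absent, so TemZ is active.
Activator TemZ is present, so *rudU* is transcribed.
So RudU is produced and active.
Shikimate is present, so CilZ is inactive.
Required activator CilZ is absent, so *dovK* is not transcribed.
So DovK is not produced.
Ni²⁺ is present, so DulY is inactive.
Activator RudU is present, so *cilB* is transcribed.
→ *cilB* is ON in A.
Condition B:
Turanose is present, so JovZ is active.
Autoinducer-2 is present, so TemZ is inactive.
Activator JovZ is present, so *rudU* is transcribed.
So RudU is produced and active.
Shikimate is present, so CilZ is inactive.
Required activator CilZ is absent, so *dovK* is not transcribed.
So DovK is not produced.
Ni²⁺ is absent, so DulY is active.
With repressor DulY bound, *cilB* is not transcribed.
→ *cilB* is OFF in B.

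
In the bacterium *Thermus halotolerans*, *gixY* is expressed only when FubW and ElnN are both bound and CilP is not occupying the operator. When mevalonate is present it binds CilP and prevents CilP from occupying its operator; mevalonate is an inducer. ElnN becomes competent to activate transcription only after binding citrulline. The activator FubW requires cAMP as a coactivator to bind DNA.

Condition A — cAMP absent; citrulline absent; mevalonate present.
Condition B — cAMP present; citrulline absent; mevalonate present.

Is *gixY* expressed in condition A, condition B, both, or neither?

neither

Condition A:
cAMP is absent, so FubW is inactive.
Citrulline is absent, so ElnN is inactive.
Mevalonate is present, so CilP is inactive.
Required activator FubW is absent, so *gixY* is not transcribed.
→ *gixY* is OFF in A.
Condition B:
cAMP is present, so FubW is active.
Citrulline is absent, so ElnN is inactive.
Mevalonate is present, so CilP is inactive.
Required activator ElnN is absent, so *gixY* is not transcribed.
→ *gixY* is OFF in B.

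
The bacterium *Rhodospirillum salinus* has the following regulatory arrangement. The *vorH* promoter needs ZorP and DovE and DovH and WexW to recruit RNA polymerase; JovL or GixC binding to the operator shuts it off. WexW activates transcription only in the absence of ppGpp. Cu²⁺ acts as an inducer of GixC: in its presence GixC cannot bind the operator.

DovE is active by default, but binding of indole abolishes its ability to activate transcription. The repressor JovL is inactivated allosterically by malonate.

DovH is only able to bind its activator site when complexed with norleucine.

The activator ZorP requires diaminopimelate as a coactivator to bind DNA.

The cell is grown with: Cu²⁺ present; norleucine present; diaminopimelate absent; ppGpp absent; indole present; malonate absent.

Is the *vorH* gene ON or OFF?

Diaminopimelate is absent, so ZorP is inactive.
Indole is present, so DovE is inactive.
Norleucine is present, so DovH is active.
ppGpp is absent, so WexW is active.
Malonate is absent, so JovL is active.
Cu²⁺ is present, so GixC is inactive.
With repressor JovL bound, *vorH* is not transcribed.

OFF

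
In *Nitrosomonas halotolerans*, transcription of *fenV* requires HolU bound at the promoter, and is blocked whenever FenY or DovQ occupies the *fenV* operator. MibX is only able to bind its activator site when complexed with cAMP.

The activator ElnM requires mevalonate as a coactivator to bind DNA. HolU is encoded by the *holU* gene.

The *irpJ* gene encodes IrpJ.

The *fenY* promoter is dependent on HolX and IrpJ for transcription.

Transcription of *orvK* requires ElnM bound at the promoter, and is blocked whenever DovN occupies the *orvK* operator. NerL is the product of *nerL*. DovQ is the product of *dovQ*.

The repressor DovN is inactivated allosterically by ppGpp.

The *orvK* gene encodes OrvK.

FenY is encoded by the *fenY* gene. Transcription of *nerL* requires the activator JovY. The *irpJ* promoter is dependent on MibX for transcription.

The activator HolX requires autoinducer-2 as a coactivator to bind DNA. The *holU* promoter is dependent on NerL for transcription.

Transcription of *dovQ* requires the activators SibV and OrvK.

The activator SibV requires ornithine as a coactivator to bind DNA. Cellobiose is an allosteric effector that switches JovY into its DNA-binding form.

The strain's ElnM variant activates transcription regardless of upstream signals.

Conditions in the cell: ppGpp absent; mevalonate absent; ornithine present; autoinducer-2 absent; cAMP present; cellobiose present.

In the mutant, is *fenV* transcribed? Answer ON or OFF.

Cellobiose is present, so JovY is active.
No repressor is bound and JovY is active, so *nerL* is transcribed.
So NerL is produced and active.
No repressor is bound and NerL is active, so *holU* is transcribed.
So HolU is produced and active.
Autoinducer-2 is absent, so HolX is inactive.
cAMP is present, so MibX is active.
No repressor is bound and MibX is active, so *irpJ* is transcribed.
So IrpJ is produced and active.
Required activator HolX is absent, so *fenY* is not transcribed.
So FenY is not produced.
Ornithine is present, so SibV is active.
ElnM is constitutively active in this strain.
ppGpp is absent, so DovN is active.
With repressor DovN bound, *orvK* is not transcribed.
So OrvK is not produced.
Required activator OrvK is absent, so *dovQ* is not transcribed.
So DovQ is not produced.
No repressor is bound and HolU is active, so *fenV* is transcribed.

ON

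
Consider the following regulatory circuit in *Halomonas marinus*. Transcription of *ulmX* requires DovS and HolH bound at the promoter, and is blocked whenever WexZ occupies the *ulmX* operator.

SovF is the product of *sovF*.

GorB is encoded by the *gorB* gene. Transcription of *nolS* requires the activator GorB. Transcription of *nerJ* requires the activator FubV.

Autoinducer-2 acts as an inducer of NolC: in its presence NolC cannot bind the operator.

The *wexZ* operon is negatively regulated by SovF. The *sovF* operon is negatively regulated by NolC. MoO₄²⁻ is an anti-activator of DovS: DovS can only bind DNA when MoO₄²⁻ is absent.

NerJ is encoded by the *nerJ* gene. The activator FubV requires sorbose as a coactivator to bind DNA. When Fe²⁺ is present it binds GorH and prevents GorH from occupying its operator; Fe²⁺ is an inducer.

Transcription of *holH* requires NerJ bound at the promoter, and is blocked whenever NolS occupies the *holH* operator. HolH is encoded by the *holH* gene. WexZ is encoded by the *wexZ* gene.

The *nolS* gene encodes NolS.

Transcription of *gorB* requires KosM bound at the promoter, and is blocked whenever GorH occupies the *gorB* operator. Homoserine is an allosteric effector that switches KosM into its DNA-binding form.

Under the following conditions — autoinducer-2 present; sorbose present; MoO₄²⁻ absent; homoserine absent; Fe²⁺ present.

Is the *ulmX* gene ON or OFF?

ON

MoO₄²⁻ is absent, so DovS is active.
Homoserine is absent, so KosM is inactive.
Fe²⁺ is present, so GorH is inactive.
Required activator KosM is absent, so *gorB* is not transcribed.
So GorB is not produced.
Required activator GorB is absent, so *nolS* is not transcribed.
So NolS is not produced.
Sorbose is present, so FubV is active.
No repressor is bound and FubV is active, so *nerJ* is transcribed.
So NerJ is produced and active.
No repressor is bound and NerJ is active, so *holH* is transcribed.
So HolH is produced and active.
Autoinducer-2 is present, so NolC is inactive.
With no repressor bound, *sovF* is transcribed.
So SovF is produced and active.
With repressor SovF bound, *wexZ* is not transcribed.
So WexZ is not produced.
No repressor is bound and DovS and HolH are active, so *ulmX* is transcribed.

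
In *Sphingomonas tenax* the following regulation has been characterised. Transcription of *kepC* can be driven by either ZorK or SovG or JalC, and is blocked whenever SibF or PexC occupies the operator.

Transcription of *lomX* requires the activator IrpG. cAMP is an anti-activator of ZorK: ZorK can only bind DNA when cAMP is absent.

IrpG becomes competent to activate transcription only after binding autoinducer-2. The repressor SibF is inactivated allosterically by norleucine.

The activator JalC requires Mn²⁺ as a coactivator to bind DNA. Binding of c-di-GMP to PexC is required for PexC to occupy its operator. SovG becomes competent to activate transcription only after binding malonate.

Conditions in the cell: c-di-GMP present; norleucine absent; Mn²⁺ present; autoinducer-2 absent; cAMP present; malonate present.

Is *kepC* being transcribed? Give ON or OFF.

OFF

Norleucine is absent, so SibF is active.
c-di-GMP is present, so PexC is active.
cAMP is present, so ZorK is inactive.
Malonate is present, so SovG is active.
Mn²⁺ is present, so JalC is active.
With repressor SibF bound, *kepC* is not transcribed.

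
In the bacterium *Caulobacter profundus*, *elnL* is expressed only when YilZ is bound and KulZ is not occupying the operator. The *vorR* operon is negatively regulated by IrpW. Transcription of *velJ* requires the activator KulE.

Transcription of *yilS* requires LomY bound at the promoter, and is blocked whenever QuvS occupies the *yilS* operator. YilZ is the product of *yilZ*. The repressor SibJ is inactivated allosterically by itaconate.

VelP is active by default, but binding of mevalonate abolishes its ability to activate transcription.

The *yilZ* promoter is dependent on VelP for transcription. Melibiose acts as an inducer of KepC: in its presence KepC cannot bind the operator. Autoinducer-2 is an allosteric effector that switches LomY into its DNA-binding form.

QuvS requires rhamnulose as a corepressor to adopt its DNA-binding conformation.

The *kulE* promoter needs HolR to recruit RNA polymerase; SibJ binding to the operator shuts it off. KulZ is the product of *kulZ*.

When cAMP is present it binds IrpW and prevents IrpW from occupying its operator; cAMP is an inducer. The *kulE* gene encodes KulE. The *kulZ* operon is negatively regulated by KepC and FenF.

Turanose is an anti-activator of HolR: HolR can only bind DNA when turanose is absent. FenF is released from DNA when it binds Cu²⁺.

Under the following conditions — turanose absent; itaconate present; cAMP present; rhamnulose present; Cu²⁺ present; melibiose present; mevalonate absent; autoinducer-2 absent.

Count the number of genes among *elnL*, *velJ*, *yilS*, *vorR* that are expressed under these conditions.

Mevalonate is absent, so VelP is active.
No repressor is bound and VelP is active, so *yilZ* is transcribed.
So YilZ is produced and active.
Melibiose is present, so KepC is inactive.
Cu²⁺ is present, so FenF is inactive.
With no repressor bound, *kulZ* is transcribed.
So KulZ is produced and active.
With repressor KulZ bound, *elnL* is not transcribed.
→ *elnL* is OFF.
Turanose is absent, so HolR is active.
Itaconate is present, so SibJ is inactive.
No repressor is bound and HolR is active, so *kulE* is transcribed.
So KulE is produced and active.
No repressor is bound and KulE is active, so *velJ* is transcribed.
→ *velJ* is ON.
Autoinducer-2 is absent, so LomY is inactive.
Rhamnulose is present, so QuvS is active.
With repressor QuvS bound, *yilS* is not transcribed.
→ *yilS* is OFF.
cAMP is present, so IrpW is inactive.
With no repressor bound, *vorR* is transcribed.
→ *vorR* is ON.
2 of the 4 genes are transcribed.

2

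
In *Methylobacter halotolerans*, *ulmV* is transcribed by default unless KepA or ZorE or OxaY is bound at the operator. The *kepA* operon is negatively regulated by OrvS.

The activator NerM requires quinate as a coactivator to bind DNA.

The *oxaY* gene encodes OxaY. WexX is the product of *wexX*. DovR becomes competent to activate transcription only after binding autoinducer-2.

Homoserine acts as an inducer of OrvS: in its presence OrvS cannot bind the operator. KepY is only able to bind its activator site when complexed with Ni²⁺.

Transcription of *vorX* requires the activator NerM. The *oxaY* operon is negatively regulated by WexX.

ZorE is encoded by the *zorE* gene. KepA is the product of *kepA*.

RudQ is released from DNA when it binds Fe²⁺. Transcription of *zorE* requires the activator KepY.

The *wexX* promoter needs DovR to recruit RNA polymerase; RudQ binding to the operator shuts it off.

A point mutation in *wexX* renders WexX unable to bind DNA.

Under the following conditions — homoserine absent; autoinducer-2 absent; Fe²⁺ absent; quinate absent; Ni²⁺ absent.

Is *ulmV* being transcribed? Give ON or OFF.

OFF

Homoserine is absent, so OrvS is active.
With repressor OrvS bound, *kepA* is not transcribed.
So KepA is not produced.
Ni²⁺ is absent, so KepY is inactive.
Required activator KepY is absent, so *zorE* is not transcribed.
So ZorE is not produced.
WexX is non-functional in this strain, so it has no effect.
With no repressor bound, *oxaY* is transcribed.
So OxaY is produced and active.
With repressor OxaY bound, *ulmV* is not transcribed.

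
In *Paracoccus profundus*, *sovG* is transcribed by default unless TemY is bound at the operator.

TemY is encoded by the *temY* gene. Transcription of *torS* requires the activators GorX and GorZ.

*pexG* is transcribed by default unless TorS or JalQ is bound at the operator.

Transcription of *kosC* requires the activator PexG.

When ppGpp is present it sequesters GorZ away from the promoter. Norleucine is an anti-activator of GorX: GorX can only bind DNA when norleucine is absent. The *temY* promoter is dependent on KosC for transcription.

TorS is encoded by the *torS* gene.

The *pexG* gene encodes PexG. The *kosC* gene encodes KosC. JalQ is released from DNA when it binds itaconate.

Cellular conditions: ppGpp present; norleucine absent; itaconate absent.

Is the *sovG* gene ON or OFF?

ON

Norleucine is absent, so GorX is active.
ppGpp is present, so GorZ is inactive.
Required activator GorZ is absent, so *torS* is not transcribed.
So TorS is not produced.
Itaconate is absent, so JalQ is active.
With repressor JalQ bound, *pexG* is not transcribed.
So PexG is not produced.
Required activator PexG is absent, so *kosC* is not transcribed.
So KosC is not produced.
Required activator KosC is absent, so *temY* is not transcribed.
So TemY is not produced.
With no repressor bound, *sovG* is transcribed.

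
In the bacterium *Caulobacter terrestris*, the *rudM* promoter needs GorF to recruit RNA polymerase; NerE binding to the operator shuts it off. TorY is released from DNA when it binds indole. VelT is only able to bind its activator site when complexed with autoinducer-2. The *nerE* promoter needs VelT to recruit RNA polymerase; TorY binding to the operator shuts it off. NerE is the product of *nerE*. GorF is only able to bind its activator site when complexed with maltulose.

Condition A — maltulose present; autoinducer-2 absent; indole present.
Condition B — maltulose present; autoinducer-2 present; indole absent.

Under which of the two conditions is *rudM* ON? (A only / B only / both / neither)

Condition A:
Maltulose is present, so GorF is active.
Autoinducer-2 is absent, so VelT is inactive.
Indole is present, so TorY is inactive.
Required activator VelT is absent, so *nerE* is not transcribed.
So NerE is not produced.
No repressor is bound and GorF is active, so *rudM* is transcribed.
→ *rudM* is ON in A.
Condition B:
Maltulose is present, so GorF is active.
Autoinducer-2 is present, so VelT is active.
Indole is absent, so TorY is active.
With repressor TorY bound, *nerE* is not transcribed.
So NerE is not produced.
No repressor is bound and GorF is active, so *rudM* is transcribed.
→ *rudM* is ON in B.

both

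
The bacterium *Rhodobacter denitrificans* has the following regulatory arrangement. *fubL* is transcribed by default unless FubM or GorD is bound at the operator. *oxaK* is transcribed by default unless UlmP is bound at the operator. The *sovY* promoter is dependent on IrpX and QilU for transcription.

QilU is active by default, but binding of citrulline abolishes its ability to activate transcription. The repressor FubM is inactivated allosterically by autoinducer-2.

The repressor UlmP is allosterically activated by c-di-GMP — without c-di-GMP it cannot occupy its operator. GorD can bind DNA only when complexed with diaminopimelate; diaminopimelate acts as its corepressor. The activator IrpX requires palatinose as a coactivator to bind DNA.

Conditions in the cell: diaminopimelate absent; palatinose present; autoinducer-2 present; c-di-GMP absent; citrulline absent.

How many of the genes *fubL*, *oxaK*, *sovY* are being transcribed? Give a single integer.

3

Autoinducer-2 is present, so FubM is inactive.
Diaminopimelate is absent, so GorD is inactive.
With no repressor bound, *fubL* is transcribed.
→ *fubL* is ON.
c-di-GMP is absent, so UlmP is inactive.
With no repressor bound, *oxaK* is transcribed.
→ *oxaK* is ON.
Palatinose is present, so IrpX is active.
Citrulline is absent, so QilU is active.
No repressor is bound and IrpX and QilU are active, so *sovY* is transcribed.
→ *sovY* is ON.
3 of the 3 genes are transcribed.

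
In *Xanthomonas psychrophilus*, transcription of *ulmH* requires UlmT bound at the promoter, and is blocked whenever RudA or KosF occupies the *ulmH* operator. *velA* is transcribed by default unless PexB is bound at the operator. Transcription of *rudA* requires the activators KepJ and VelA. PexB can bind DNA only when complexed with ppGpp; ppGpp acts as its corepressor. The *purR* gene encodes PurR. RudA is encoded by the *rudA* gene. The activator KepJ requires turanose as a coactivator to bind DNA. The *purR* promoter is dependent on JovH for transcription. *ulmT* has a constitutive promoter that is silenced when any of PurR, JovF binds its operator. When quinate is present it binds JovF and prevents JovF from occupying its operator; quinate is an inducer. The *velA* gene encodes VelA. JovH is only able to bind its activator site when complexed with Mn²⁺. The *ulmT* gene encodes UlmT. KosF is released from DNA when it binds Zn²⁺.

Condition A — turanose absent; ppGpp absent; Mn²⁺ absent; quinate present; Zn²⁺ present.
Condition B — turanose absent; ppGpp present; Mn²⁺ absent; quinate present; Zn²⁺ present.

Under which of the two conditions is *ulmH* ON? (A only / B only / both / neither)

Condition A:
Turanose is absent, so KepJ is inactive.
ppGpp is absent, so PexB is inactive.
With no repressor bound, *velA* is transcribed.
So VelA is produced and active.
Required activator KepJ is absent, so *rudA* is not transcribed.
So RudA is not produced.
Mn²⁺ is absent, so JovH is inactive.
Required activator JovH is absent, so *purR* is not transcribed.
So PurR is not produced.
Quinate is present, so JovF is inactive.
With no repressor bound, *ulmT* is transcribed.
So UlmT is produced and active.
Zn²⁺ is present, so KosF is inactive.
No repressor is bound and UlmT is active, so *ulmH* is transcribed.
→ *ulmH* is ON in A.
Condition B:
Turanose is absent, so KepJ is inactive.
ppGpp is present, so PexB is active.
With repressor PexB bound, *velA* is not transcribed.
So VelA is not produced.
Required activator KepJ is absent, so *rudA* is not transcribed.
So RudA is not produced.
Mn²⁺ is absent, so JovH is inactive.
Required activator JovH is absent, so *purR* is not transcribed.
So PurR is not produced.
Quinate is present, so JovF is inactive.
With no repressor bound, *ulmT* is transcribed.
So UlmT is produced and active.
Zn²⁺ is present, so KosF is inactive.
No repressor is bound and UlmT is active, so *ulmH* is transcribed.
→ *ulmH* is ON in B.

both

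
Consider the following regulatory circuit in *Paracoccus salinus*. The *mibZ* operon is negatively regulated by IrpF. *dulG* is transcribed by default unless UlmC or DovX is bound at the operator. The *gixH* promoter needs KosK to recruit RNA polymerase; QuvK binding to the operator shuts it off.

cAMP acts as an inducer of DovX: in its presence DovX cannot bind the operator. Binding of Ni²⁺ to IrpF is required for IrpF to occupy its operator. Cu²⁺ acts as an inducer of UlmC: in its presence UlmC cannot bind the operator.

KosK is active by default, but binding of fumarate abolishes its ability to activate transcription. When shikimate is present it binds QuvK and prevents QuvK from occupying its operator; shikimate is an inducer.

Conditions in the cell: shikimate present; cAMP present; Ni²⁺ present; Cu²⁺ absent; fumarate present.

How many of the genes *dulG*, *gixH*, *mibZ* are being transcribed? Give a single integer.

Cu²⁺ is absent, so UlmC is active.
cAMP is present, so DovX is inactive.
With repressor UlmC bound, *dulG* is not transcribed.
→ *dulG* is OFF.
Shikimate is present, so QuvK is inactive.
Fumarate is present, so KosK is inactive.
Required activator KosK is absent, so *gixH* is not transcribed.
→ *gixH* is OFF.
Ni²⁺ is present, so IrpF is active.
With repressor IrpF bound, *mibZ* is not transcribed.
→ *mibZ* is OFF.
0 of the 3 genes are transcribed.

0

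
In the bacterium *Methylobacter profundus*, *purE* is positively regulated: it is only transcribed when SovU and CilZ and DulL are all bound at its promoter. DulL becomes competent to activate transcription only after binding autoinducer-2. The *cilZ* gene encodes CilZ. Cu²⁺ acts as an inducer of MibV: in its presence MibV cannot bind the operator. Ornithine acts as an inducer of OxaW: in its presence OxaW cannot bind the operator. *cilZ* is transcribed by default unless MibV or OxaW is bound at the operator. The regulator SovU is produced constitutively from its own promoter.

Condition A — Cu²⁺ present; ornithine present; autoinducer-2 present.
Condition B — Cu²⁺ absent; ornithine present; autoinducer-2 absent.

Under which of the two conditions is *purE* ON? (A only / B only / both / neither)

A only

Condition A:
SovU is produced constitutively and is active.
Cu²⁺ is present, so MibV is inactive.
Ornithine is present, so OxaW is inactive.
With no repressor bound, *cilZ* is transcribed.
So CilZ is produced and active.
Autoinducer-2 is present, so DulL is active.
No repressor is bound and SovU and CilZ and DulL are active, so *purE* is transcribed.
→ *purE* is ON in A.
Condition B:
SovU is produced constitutively and is active.
Cu²⁺ is absent, so MibV is active.
Ornithine is present, so OxaW is inactive.
With repressor MibV bound, *cilZ* is not transcribed.
So CilZ is not produced.
Autoinducer-2 is absent, so DulL is inactive.
Required activator CilZ is absent, so *purE* is not transcribed.
→ *purE* is OFF in B.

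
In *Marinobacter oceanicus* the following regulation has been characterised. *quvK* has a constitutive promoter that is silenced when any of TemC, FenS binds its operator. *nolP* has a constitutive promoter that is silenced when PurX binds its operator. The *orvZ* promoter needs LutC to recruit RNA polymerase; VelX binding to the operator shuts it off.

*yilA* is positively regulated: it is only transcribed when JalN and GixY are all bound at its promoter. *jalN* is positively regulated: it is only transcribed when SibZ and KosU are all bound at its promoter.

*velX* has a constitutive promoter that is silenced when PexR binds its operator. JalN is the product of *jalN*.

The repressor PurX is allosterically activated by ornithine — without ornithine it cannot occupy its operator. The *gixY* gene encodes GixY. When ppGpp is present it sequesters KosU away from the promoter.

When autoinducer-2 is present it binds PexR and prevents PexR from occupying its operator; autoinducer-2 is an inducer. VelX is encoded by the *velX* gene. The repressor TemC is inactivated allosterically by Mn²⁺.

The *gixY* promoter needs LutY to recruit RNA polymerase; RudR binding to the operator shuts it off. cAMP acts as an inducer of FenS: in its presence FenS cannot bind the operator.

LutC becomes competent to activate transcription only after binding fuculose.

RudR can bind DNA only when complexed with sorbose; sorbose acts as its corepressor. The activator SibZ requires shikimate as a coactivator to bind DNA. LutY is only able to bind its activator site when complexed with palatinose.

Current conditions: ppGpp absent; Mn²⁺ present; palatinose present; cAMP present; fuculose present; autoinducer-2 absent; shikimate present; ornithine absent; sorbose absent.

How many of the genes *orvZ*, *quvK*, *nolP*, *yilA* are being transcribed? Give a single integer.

Fuculose is present, so LutC is active.
Autoinducer-2 is absent, so PexR is active.
With repressor PexR bound, *velX* is not transcribed.
So VelX is not produced.
No repressor is bound and LutC is active, so *orvZ* is transcribed.
→ *orvZ* is ON.
Mn²⁺ is present, so TemC is inactive.
cAMP is present, so FenS is inactive.
With no repressor bound, *quvK* is transcribed.
→ *quvK* is ON.
Ornithine is absent, so PurX is inactive.
With no repressor bound, *nolP* is transcribed.
→ *nolP* is ON.
Shikimate is present, so SibZ is active.
ppGpp is absent, so KosU is active.
No repressor is bound and SibZ and KosU are active, so *jalN* is transcribed.
So JalN is produced and active.
Palatinose is present, so LutY is active.
Sorbose is absent, so RudR is inactive.
No repressor is bound and LutY is active, so *gixY* is transcribed.
So GixY is produced and active.
No repressor is bound and JalN and GixY are active, so *yilA* is transcribed.
→ *yilA* is ON.
4 of the 4 genes are transcribed.

4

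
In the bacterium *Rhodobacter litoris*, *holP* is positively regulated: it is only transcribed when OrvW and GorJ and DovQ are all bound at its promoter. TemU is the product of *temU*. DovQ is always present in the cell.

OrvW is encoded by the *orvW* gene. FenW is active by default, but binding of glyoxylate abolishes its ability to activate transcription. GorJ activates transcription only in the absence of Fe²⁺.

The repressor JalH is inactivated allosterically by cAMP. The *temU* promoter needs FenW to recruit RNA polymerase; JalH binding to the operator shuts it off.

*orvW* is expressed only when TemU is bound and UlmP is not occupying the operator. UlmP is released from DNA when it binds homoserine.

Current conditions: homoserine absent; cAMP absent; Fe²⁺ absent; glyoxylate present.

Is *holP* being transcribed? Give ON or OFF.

OFF

Homoserine is absent, so UlmP is active.
Glyoxylate is present, so FenW is inactive.
cAMP is absent, so JalH is active.
With repressor JalH bound, *temU* is not transcribed.
So TemU is not produced.
With repressor UlmP bound, *orvW* is not transcribed.
So OrvW is not produced.
Fe²⁺ is absent, so GorJ is active.
DovQ is produced constitutively and is active.
Required activator OrvW is absent, so *holP* is not transcribed.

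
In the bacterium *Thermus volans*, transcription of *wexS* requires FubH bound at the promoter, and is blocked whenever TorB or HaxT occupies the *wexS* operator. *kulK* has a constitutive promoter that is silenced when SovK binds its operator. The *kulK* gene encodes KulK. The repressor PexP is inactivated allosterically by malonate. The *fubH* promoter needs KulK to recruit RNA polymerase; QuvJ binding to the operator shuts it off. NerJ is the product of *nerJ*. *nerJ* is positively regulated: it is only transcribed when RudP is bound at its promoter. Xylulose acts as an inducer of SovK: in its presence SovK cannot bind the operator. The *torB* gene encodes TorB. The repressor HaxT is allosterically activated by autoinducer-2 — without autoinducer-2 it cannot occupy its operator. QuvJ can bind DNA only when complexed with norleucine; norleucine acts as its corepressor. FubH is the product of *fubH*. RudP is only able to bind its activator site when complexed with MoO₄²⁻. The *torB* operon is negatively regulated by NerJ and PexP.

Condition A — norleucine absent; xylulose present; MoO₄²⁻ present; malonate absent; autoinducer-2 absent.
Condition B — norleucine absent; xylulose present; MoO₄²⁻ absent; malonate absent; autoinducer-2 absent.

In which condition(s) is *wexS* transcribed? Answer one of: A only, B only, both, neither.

Condition A:
Norleucine is absent, so QuvJ is inactive.
Xylulose is present, so SovK is inactive.
With no repressor bound, *kulK* is transcribed.
So KulK is produced and active.
No repressor is bound and KulK is active, so *fubH* is transcribed.
So FubH is produced and active.
MoO₄²⁻ is present, so RudP is active.
No repressor is bound and RudP is active, so *nerJ* is transcribed.
So NerJ is produced and active.
Malonate is absent, so PexP is active.
With repressor NerJ bound, *torB* is not transcribed.
So TorB is not produced.
Autoinducer-2 is absent, so HaxT is inactive.
No repressor is bound and FubH is active, so *wexS* is transcribed.
→ *wexS* is ON in A.
Condition B:
Norleucine is absent, so QuvJ is inactive.
Xylulose is present, so SovK is inactive.
With no repressor bound, *kulK* is transcribed.
So KulK is produced and active.
No repressor is bound and KulK is active, so *fubH* is transcribed.
So FubH is produced and active.
MoO₄²⁻ is absent, so RudP is inactive.
Required activator RudP is absent, so *nerJ* is not transcribed.
So NerJ is not produced.
Malonate is absent, so PexP is active.
With repressor PexP bound, *torB* is not transcribed.
So TorB is not produced.
Autoinducer-2 is absent, so HaxT is inactive.
No repressor is bound and FubH is active, so *wexS* is transcribed.
→ *wexS* is ON in B.

both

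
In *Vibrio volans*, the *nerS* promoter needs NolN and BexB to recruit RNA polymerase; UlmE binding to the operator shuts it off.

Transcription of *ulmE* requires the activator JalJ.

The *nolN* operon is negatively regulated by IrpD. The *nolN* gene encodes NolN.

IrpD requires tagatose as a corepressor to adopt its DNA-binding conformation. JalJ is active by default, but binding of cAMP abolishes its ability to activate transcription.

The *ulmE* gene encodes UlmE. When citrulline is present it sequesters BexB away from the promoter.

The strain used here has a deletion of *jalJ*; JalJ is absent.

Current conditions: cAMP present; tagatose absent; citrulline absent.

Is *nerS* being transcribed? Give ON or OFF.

ON

Tagatose is absent, so IrpD is inactive.
With no repressor bound, *nolN* is transcribed.
So NolN is produced and active.
JalJ is non-functional in this strain, so it has no effect.
Required activator JalJ is absent, so *ulmE* is not transcribed.
So UlmE is not produced.
Citrulline is absent, so BexB is active.
No repressor is bound and NolN and BexB are active, so *nerS* is transcribed.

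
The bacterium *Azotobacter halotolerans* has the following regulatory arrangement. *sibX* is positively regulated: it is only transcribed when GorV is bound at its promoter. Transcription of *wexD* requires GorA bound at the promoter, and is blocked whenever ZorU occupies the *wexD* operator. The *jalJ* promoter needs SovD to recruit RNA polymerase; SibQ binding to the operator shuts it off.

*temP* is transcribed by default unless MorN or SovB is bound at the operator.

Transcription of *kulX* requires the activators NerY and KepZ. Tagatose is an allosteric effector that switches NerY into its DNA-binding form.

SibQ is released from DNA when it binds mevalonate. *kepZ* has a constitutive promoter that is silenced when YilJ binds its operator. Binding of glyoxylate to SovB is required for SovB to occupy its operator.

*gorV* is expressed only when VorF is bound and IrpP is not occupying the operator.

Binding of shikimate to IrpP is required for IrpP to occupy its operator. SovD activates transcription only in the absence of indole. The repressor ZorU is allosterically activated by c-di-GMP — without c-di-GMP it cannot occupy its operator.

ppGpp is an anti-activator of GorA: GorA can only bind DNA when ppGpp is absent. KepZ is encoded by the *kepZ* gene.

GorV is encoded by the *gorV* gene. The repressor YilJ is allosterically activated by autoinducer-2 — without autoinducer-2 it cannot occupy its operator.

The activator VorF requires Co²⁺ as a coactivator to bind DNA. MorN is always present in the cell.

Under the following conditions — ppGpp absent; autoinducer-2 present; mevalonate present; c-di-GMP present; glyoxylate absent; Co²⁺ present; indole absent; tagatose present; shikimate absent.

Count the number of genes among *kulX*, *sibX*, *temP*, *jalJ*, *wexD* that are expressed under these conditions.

Tagatose is present, so NerY is active.
Autoinducer-2 is present, so YilJ is active.
With repressor YilJ bound, *kepZ* is not transcribed.
So KepZ is not produced.
Required activator KepZ is absent, so *kulX* is not transcribed.
→ *kulX* is OFF.
Co²⁺ is present, so VorF is active.
Shikimate is absent, so IrpP is inactive.
No repressor is bound and VorF is active, so *gorV* is transcribed.
So GorV is produced and active.
No repressor is bound and GorV is active, so *sibX* is transcribed.
→ *sibX* is ON.
MorN is produced constitutively and is active.
Glyoxylate is absent, so SovB is inactive.
With repressor MorN bound, *temP* is not transcribed.
→ *temP* is OFF.
Mevalonate is present, so SibQ is inactive.
Indole is absent, so SovD is active.
No repressor is bound and SovD is active, so *jalJ* is transcribed.
→ *jalJ* is ON.
c-di-GMP is present, so ZorU is active.
ppGpp is absent, so GorA is active.
With repressor ZorU bound, *wexD* is not transcribed.
→ *wexD* is OFF.
2 of the 5 genes are transcribed.

2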